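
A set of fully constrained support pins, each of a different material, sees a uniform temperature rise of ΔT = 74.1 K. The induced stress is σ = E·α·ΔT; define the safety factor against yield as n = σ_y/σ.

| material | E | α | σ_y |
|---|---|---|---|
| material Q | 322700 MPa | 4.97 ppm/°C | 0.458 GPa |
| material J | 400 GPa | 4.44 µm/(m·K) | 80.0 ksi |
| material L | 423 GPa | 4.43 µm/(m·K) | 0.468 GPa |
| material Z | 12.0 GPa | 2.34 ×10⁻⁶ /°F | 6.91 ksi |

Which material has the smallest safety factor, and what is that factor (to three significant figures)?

With everything in SI (GPa, ×10⁻⁶/K, MPa):
  material Q: E = 322.7, α = 4.97, σ_y = 458.0 → σ = 119 MPa, n = 3.85
  material J: E = 400.0, α = 4.44, σ_y = 551.6 → σ = 132 MPa, n = 4.19
  material L: E = 423.0, α = 4.43, σ_y = 468.0 → σ = 139 MPa, n = 3.37
  material Z: E = 12.00, α = 4.21, σ_y = 47.64 → σ = 3.75 MPa, n = 12.7
The minimum is material L at n = 3.37.

material L, n = 3.37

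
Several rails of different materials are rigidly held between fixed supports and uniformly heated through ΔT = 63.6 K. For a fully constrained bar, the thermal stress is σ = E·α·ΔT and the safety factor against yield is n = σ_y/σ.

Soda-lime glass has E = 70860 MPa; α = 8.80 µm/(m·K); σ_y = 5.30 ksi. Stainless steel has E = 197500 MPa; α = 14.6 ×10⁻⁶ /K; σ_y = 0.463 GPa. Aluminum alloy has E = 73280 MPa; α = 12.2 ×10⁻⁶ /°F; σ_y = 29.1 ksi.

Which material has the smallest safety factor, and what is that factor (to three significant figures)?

Converting E to GPa, α to ×10⁻⁶/K, σ_y to MPa, then σ and n for each:
  soda-lime glass: E = 70.86, α = 8.80, σ_y = 36.54 → σ = 39.7 MPa, n = 0.921
  stainless steel: E = 197.5, α = 14.6, σ_y = 463.0 → σ = 183 MPa, n = 2.52
  aluminum alloy: E = 73.28, α = 22.0, σ_y = 200.6 → σ = 102 MPa, n = 1.96
Smallest n: soda-lime glass with n = 0.921.

soda-lime glass, n = 0.921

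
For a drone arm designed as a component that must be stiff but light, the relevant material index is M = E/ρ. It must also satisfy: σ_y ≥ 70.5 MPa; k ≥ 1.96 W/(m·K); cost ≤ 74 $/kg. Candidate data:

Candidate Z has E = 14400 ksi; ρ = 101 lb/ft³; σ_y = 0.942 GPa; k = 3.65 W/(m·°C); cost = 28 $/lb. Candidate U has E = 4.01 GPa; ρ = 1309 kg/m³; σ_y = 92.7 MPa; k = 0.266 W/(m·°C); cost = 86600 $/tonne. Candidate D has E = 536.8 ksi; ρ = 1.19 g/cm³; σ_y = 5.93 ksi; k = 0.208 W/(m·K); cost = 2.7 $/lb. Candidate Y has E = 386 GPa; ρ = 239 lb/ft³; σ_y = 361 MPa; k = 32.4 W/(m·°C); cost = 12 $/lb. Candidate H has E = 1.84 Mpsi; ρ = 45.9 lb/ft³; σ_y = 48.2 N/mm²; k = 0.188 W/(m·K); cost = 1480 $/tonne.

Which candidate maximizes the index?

candidate Y

Screen on constraints: σ_y ≥ 70.5 MPa; k ≥ 1.96 W/(m·K); cost ≤ 74 $/kg. Survivors: candidate Z, candidate Y.
Putting every candidate on a common basis:
  candidate Z: E = 99.28 GPa, ρ = 1618 kg/m³
  candidate Y: E = 386.0 GPa, ρ = 3828 kg/m³
  candidate Y: M = 101 MN·m/kg
  candidate Z: M = 61.4 MN·m/kg
The maximum is for candidate Y.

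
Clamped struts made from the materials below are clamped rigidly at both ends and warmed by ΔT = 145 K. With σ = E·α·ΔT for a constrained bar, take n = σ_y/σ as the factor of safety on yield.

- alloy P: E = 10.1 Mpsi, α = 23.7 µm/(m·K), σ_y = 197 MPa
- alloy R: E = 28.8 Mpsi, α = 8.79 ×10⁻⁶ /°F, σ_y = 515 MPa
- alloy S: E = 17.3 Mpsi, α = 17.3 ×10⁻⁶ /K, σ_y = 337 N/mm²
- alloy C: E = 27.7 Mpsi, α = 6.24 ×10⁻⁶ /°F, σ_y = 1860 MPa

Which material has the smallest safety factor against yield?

alloy P

With everything in SI (GPa, ×10⁻⁶/K, MPa):
  alloy P: E = 69.64, α = 23.7, σ_y = 197.0 → σ = 239 MPa, n = 0.823
  alloy R: E = 198.6, α = 15.8, σ_y = 515.0 → σ = 456 MPa, n = 1.13
  alloy S: E = 119.3, α = 17.3, σ_y = 337.0 → σ = 299 MPa, n = 1.13
  alloy C: E = 191.0, α = 11.2, σ_y = 1860 → σ = 311 MPa, n = 5.98
Smallest n: alloy P with n = 0.823.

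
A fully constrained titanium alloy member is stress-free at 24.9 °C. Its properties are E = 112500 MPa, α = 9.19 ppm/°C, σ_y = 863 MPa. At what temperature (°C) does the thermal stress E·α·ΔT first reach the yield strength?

E = 112500 MPa = 112.5 GPa.
E·α·ΔT = 863.0 MPa ⇒ ΔT = 863.0 / (112.5×10³ × 9.19×10⁻⁶) = 834.7 K.
T = 24.9 + 834.7 = 859.6 °C.

860 °C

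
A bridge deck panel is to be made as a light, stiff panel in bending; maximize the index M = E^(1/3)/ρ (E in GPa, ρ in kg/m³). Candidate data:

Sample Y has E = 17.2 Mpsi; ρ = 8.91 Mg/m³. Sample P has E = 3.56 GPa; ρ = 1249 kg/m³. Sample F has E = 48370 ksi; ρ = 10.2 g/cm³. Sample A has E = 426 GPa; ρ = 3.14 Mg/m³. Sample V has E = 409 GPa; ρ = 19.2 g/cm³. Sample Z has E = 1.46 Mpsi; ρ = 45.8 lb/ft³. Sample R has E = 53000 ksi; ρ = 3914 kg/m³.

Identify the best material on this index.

sample Z

Putting every candidate on a common basis:
  sample Y: E = 118.6 GPa, ρ = 8910 kg/m³
  sample P: E = 3.560 GPa, ρ = 1249 kg/m³
  sample F: E = 333.5 GPa, ρ = 10200 kg/m³
  sample A: E = 426.0 GPa, ρ = 3140 kg/m³
  sample V: E = 409.0 GPa, ρ = 19200 kg/m³
  sample Z: E = 10.07 GPa, ρ = 733.6 kg/m³
  sample R: E = 365.4 GPa, ρ = 3914 kg/m³
  sample Z: M = 2.94×10⁻³
  sample A: M = 2.40×10⁻³
  sample R: M = 1.83×10⁻³
  sample P: M = 1.22×10⁻³
  sample F: M = 0.680×10⁻³
  sample Y: M = 0.551×10⁻³
  sample V: M = 0.387×10⁻³
Sample Z has the largest M.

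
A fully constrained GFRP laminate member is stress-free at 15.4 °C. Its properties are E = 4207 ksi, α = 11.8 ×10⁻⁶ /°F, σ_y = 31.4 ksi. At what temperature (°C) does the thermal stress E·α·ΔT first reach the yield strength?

E = 4207 ksi = 29.01 GPa.
α = 11.8×10⁻⁶/°F × 9/5 = 21.2×10⁻⁶/K.
σ_y = 31.4 ksi = 216.5 MPa.
E·α·ΔT = 216.5 MPa ⇒ ΔT = 216.5 / (29.01×10³ × 21.2×10⁻⁶) = 351.4 K.
T = 15.4 + 351.4 = 366.8 °C.

367 °C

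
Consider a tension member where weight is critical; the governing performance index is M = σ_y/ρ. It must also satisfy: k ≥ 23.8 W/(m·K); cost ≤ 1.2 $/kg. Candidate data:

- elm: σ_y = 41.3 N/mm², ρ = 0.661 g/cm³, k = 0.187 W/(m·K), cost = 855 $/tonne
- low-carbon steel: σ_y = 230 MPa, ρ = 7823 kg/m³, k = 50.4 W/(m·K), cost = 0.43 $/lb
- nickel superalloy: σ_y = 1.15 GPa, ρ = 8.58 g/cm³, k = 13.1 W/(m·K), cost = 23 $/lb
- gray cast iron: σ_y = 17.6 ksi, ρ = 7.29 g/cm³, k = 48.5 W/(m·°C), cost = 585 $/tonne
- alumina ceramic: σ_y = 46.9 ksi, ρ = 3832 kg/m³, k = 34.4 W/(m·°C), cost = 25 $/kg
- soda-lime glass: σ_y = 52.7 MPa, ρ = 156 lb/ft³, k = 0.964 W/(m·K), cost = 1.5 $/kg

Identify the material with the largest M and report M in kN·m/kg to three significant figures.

Screen on constraints: k ≥ 23.8 W/(m·K); cost ≤ 1.2 $/kg. Survivors: low-carbon steel, gray cast iron.
Normalizing units and computing the index:
  low-carbon steel: σ_y = 230.0 MPa, ρ = 7823 kg/m³
  gray cast iron: σ_y = 121.3 MPa, ρ = 7290 kg/m³
  low-carbon steel: M = 29.4 kN·m/kg
  gray cast iron: M = 16.6 kN·m/kg
Highest index: low-carbon steel.

low-carbon steel, M = 29.4 kN·m/kg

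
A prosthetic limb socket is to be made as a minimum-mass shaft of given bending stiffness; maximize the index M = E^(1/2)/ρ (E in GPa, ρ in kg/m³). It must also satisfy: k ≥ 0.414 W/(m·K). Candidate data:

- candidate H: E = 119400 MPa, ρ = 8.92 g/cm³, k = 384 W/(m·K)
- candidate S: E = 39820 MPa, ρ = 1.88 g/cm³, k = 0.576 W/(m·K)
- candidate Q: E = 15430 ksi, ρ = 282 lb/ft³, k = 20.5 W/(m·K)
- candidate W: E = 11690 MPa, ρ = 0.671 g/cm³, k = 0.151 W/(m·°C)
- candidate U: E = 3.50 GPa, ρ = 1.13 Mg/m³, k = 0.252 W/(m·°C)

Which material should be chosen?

Screen on constraints: k ≥ 0.414 W/(m·K). Survivors: candidate H, candidate S, candidate Q.
In SI units:
  candidate H: E = 119.4 GPa, ρ = 8920 kg/m³
  candidate S: E = 39.82 GPa, ρ = 1880 kg/m³
  candidate Q: E = 106.4 GPa, ρ = 4517 kg/m³
  candidate S: M = 3.36×10⁻³
  candidate Q: M = 2.28×10⁻³
  candidate H: M = 1.23×10⁻³
The maximum is for candidate S.

candidate S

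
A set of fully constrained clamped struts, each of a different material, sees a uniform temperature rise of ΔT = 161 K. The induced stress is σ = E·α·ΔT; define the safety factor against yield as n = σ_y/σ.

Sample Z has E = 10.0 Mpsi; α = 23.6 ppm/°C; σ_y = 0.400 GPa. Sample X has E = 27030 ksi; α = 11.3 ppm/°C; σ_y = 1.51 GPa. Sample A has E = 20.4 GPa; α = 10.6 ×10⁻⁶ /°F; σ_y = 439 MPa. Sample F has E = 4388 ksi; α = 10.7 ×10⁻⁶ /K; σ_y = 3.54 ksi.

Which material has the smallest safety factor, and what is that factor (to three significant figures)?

With everything in SI (GPa, ×10⁻⁶/K, MPa):
  sample Z: E = 68.95, α = 23.6, σ_y = 400.0 → σ = 262 MPa, n = 1.53
  sample X: E = 186.4, α = 11.3, σ_y = 1510 → σ = 339 MPa, n = 4.45
  sample A: E = 20.40, α = 19.1, σ_y = 439.0 → σ = 62.7 MPa, n = 7.01
  sample F: E = 30.25, α = 10.7, σ_y = 24.41 → σ = 52.1 MPa, n = 0.468
The minimum is sample F at n = 0.468.

sample F, n = 0.468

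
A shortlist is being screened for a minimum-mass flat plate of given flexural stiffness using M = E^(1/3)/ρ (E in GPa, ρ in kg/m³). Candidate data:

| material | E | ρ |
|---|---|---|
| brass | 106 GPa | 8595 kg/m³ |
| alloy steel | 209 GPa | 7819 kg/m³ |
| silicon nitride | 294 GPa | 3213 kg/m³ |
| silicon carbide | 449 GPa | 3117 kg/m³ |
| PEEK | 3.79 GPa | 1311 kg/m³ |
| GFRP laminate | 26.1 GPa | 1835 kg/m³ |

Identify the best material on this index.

silicon carbide

Per-candidate index values:
  silicon carbide: M = 2.46×10⁻³
  silicon nitride: M = 2.07×10⁻³
  GFRP laminate: M = 1.62×10⁻³
  PEEK: M = 1.19×10⁻³
  alloy steel: M = 0.759×10⁻³
  brass: M = 0.551×10⁻³
The maximum is for silicon carbide.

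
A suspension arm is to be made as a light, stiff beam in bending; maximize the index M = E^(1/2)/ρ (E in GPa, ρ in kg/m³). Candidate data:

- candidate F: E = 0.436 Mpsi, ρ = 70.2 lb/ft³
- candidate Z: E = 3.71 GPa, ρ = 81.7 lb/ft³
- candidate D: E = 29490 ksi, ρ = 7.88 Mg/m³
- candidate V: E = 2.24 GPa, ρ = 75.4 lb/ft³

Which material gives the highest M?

candidate D

In SI units:
  candidate F: E = 3.006 GPa, ρ = 1124 kg/m³
  candidate Z: E = 3.710 GPa, ρ = 1309 kg/m³
  candidate D: E = 203.3 GPa, ρ = 7880 kg/m³
  candidate V: E = 2.240 GPa, ρ = 1208 kg/m³
  candidate D: M = 1.81×10⁻³
  candidate F: M = 1.54×10⁻³
  candidate Z: M = 1.47×10⁻³
  candidate V: M = 1.24×10⁻³
Highest index: candidate D.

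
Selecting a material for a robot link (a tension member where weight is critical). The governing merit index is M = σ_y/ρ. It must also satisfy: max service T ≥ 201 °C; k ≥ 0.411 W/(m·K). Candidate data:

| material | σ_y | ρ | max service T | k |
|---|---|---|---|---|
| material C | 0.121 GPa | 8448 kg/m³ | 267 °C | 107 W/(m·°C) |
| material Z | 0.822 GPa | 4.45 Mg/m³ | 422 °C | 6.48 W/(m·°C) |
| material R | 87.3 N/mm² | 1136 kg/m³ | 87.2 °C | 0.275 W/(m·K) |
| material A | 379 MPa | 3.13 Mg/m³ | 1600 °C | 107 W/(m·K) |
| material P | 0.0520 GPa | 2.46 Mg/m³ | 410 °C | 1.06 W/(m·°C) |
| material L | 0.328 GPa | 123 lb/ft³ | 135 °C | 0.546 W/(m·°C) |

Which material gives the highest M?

material Z

Screen on constraints: max service T ≥ 201 °C; k ≥ 0.411 W/(m·K). Survivors: material C, material Z, material A, material P.
After converting to SI:
  material C: σ_y = 121.0 MPa, ρ = 8448 kg/m³
  material Z: σ_y = 822.0 MPa, ρ = 4450 kg/m³
  material A: σ_y = 379.0 MPa, ρ = 3130 kg/m³
  material P: σ_y = 52.00 MPa, ρ = 2460 kg/m³
  material Z: M = 185 kN·m/kg
  material A: M = 121 kN·m/kg
  material P: M = 21.1 kN·m/kg
  material C: M = 14.3 kN·m/kg
Highest index: material Z.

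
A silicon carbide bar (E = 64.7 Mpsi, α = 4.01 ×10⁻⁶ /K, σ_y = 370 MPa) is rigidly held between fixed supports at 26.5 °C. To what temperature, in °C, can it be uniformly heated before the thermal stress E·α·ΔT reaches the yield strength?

E = 64.7 Mpsi = 446.1 GPa.
E·α·ΔT = 370.0 MPa ⇒ ΔT = 370.0 / (446.1×10³ × 4.01×10⁻⁶) = 206.8 K.
T = 26.5 + 206.8 = 233.3 °C.

233 °C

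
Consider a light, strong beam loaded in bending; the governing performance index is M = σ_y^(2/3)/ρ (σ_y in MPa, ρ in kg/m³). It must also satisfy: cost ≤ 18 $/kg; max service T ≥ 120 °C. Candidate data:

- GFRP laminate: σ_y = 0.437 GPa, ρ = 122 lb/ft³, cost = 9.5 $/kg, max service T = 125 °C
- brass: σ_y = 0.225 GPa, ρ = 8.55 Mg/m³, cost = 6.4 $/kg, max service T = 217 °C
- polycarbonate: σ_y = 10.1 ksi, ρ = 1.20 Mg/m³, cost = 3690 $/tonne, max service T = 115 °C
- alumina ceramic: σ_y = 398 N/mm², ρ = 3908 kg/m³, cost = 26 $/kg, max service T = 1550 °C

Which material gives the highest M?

GFRP laminate

Screen on constraints: cost ≤ 18 $/kg; max service T ≥ 120 °C. Survivors: GFRP laminate, brass.
After converting to SI:
  GFRP laminate: σ_y = 437.0 MPa, ρ = 1954 kg/m³
  brass: σ_y = 225.0 MPa, ρ = 8550 kg/m³
  GFRP laminate: M = 29.5×10⁻³
  brass: M = 4.33×10⁻³
Highest index: GFRP laminate.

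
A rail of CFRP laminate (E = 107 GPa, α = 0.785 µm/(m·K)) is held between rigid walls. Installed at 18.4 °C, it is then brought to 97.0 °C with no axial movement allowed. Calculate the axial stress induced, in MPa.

ΔT = 78.60 K. Constrained thermal stress σ = E·α·ΔT = 107.0×10³ MPa × 0.785×10⁻⁶ × 78.60 = 6.60 MPa (compressive).

6.60 MPa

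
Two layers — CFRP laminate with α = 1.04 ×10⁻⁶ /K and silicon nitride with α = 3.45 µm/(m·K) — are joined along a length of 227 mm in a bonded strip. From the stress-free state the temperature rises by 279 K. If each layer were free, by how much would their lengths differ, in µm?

153 µm

Δα = |1.04 − 3.45|×10⁻⁶/K = 2.41×10⁻⁶/K.
ΔL_mismatch = Δα·L·ΔT = 2.41×10⁻⁶ × 227.0 mm × 279.0 K = 153 µm.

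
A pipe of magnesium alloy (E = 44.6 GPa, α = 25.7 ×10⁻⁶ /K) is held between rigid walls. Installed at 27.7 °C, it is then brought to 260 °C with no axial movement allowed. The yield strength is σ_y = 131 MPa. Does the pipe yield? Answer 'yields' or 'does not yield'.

yields

ΔT = 232.3 K. Constrained thermal stress σ = E·α·ΔT = 44.60×10³ MPa × 25.7×10⁻⁶ × 232.3 = 266 MPa (compressive).
Compare to σ_y = 131 MPa: σ ≥ σ_y, so it yields.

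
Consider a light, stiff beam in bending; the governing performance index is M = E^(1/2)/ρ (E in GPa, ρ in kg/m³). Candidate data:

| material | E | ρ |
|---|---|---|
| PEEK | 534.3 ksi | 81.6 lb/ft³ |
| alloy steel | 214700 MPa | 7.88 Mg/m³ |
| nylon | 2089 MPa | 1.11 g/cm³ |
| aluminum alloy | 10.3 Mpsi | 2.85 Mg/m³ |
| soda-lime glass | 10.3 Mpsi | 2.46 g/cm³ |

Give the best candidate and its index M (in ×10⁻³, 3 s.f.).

In SI units:
  PEEK: E = 3.684 GPa, ρ = 1307 kg/m³
  alloy steel: E = 214.7 GPa, ρ = 7880 kg/m³
  nylon: E = 2.089 GPa, ρ = 1110 kg/m³
  aluminum alloy: E = 71.02 GPa, ρ = 2850 kg/m³
  soda-lime glass: E = 71.02 GPa, ρ = 2460 kg/m³
  soda-lime glass: M = 3.43×10⁻³
  aluminum alloy: M = 2.96×10⁻³
  alloy steel: M = 1.86×10⁻³
  PEEK: M = 1.47×10⁻³
  nylon: M = 1.30×10⁻³
Highest index: soda-lime glass.

soda-lime glass, M = 3.43×10⁻³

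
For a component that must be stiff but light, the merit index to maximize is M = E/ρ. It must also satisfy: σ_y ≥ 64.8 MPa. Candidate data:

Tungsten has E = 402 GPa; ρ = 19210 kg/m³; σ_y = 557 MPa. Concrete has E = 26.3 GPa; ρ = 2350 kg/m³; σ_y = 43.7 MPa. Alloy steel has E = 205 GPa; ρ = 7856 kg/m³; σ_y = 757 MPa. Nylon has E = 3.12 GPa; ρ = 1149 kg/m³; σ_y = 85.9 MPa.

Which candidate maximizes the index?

Screen on constraints: σ_y ≥ 64.8 MPa. Survivors: tungsten, alloy steel, nylon.
Evaluate M for each candidate:
  alloy steel: M = 26.1 MN·m/kg
  tungsten: M = 20.9 MN·m/kg
  nylon: M = 2.72 MN·m/kg
The maximum is for alloy steel.

alloy steel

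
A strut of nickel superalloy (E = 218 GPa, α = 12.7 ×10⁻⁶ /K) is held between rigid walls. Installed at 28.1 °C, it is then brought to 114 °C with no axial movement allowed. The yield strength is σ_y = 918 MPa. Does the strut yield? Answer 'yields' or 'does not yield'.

ΔT = 85.90 K. Constrained thermal stress σ = E·α·ΔT = 218.0×10³ MPa × 12.7×10⁻⁶ × 85.90 = 238 MPa (compressive).
Compare to σ_y = 918 MPa: σ < σ_y, so it does not yield.

does not yield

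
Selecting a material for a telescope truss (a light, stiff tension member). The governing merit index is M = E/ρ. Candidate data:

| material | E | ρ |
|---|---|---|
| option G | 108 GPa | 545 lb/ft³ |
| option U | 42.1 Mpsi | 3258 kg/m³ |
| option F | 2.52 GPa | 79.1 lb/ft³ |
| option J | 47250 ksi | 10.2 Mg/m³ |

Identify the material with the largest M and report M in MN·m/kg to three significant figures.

option U, M = 89.1 MN·m/kg

After converting to SI:
  option G: E = 108.0 GPa, ρ = 8730 kg/m³
  option U: E = 290.3 GPa, ρ = 3258 kg/m³
  option F: E = 2.520 GPa, ρ = 1267 kg/m³
  option J: E = 325.8 GPa, ρ = 10200 kg/m³
  option U: M = 89.1 MN·m/kg
  option J: M = 31.9 MN·m/kg
  option G: M = 12.4 MN·m/kg
  option F: M = 1.99 MN·m/kg
Option U ranks first.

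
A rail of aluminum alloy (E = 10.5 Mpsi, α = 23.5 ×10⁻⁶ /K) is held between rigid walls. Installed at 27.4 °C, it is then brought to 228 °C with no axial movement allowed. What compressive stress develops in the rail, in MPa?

E = 10.5 Mpsi = 72.39 GPa.
ΔT = 200.6 K. Constrained thermal stress σ = E·α·ΔT = 72.39×10³ MPa × 23.5×10⁻⁶ × 200.6 = 341 MPa (compressive).

341 MPa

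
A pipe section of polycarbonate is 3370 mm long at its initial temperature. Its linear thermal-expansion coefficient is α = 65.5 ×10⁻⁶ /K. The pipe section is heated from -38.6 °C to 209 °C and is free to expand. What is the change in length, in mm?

ΔT = 209 − (-38.6) = 247.6 K.
ΔL = α·L₀·ΔT = 65.5×10⁻⁶ × 3370 mm × 247.6 K = 54.7 mm.

54.7 mm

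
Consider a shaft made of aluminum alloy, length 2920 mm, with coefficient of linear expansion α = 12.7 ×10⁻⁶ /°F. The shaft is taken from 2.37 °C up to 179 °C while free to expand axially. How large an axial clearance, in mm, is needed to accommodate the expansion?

Convert α: 12.7×10⁻⁶/°F × (9/5) = 22.9×10⁻⁶/K.
ΔT = 179 − 2.37 = 176.6 K.
ΔL = α·L₀·ΔT = 22.9×10⁻⁶ × 2920 mm × 176.6 K = 11.8 mm.

11.8 mm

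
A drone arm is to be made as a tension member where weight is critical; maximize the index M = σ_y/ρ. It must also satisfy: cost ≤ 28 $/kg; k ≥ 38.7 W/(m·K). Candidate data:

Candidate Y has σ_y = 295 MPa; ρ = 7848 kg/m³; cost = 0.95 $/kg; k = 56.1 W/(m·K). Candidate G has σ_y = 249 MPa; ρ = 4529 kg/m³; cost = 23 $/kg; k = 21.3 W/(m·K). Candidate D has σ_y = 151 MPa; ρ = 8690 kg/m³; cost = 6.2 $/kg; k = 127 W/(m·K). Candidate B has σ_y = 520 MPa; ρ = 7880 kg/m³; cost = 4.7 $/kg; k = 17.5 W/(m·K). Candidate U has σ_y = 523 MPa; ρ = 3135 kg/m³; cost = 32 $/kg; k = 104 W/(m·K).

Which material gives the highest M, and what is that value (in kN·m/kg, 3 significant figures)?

candidate Y, M = 37.6 kN·m/kg

Screen on constraints: cost ≤ 28 $/kg; k ≥ 38.7 W/(m·K). Survivors: candidate Y, candidate D.
Per-candidate index values:
  candidate Y: M = 37.6 kN·m/kg
  candidate D: M = 17.4 kN·m/kg
The maximum is for candidate Y.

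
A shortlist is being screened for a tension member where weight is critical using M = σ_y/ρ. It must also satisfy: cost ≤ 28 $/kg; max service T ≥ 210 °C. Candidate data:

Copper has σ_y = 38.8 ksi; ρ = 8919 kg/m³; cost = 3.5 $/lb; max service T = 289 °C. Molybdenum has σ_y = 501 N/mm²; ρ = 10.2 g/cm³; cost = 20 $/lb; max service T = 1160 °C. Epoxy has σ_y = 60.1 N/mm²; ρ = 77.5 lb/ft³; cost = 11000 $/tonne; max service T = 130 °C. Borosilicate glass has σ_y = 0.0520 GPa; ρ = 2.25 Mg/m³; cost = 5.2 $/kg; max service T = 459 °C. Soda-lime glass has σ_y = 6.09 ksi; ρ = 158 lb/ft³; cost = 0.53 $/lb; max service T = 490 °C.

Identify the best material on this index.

Screen on constraints: cost ≤ 28 $/kg; max service T ≥ 210 °C. Survivors: copper, borosilicate glass, soda-lime glass.
After converting to SI:
  copper: σ_y = 267.5 MPa, ρ = 8919 kg/m³
  borosilicate glass: σ_y = 52.00 MPa, ρ = 2250 kg/m³
  soda-lime glass: σ_y = 41.99 MPa, ρ = 2531 kg/m³
  copper: M = 30.0 kN·m/kg
  borosilicate glass: M = 23.1 kN·m/kg
  soda-lime glass: M = 16.6 kN·m/kg
The maximum is for copper.

copper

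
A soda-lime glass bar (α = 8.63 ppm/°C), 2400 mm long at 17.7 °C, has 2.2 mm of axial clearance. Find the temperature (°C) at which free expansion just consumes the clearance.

α·L₀·ΔT = 2.2 mm ⇒ ΔT = 2.2 / (8.63×10⁻⁶ × 2400.0) = 106.2 K.
T = 17.7 + 106.2 = 123.9 °C.

124 °C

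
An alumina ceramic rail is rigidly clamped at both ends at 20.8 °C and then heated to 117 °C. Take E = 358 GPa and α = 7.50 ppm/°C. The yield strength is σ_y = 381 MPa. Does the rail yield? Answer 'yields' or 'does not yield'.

ΔT = 96.20 K. Constrained thermal stress σ = E·α·ΔT = 358.0×10³ MPa × 7.50×10⁻⁶ × 96.20 = 258 MPa (compressive).
Compare to σ_y = 381 MPa: σ < σ_y, so it does not yield.

does not yield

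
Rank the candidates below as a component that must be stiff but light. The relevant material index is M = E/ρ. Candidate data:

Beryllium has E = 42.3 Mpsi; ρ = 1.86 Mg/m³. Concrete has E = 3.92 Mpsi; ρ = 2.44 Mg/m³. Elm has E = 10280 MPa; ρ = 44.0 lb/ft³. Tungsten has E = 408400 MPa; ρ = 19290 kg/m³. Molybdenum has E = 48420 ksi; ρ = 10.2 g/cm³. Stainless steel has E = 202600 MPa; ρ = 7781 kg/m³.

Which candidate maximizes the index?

Normalizing units and computing the index:
  beryllium: E = 291.6 GPa, ρ = 1860 kg/m³
  concrete: E = 27.03 GPa, ρ = 2440 kg/m³
  elm: E = 10.28 GPa, ρ = 704.8 kg/m³
  tungsten: E = 408.4 GPa, ρ = 19290 kg/m³
  molybdenum: E = 333.8 GPa, ρ = 10200 kg/m³
  stainless steel: E = 202.6 GPa, ρ = 7781 kg/m³
  beryllium: M = 157 MN·m/kg
  molybdenum: M = 32.7 MN·m/kg
  stainless steel: M = 26.0 MN·m/kg
  tungsten: M = 21.2 MN·m/kg
  elm: M = 14.6 MN·m/kg
  concrete: M = 11.1 MN·m/kg
Beryllium ranks first.

beryllium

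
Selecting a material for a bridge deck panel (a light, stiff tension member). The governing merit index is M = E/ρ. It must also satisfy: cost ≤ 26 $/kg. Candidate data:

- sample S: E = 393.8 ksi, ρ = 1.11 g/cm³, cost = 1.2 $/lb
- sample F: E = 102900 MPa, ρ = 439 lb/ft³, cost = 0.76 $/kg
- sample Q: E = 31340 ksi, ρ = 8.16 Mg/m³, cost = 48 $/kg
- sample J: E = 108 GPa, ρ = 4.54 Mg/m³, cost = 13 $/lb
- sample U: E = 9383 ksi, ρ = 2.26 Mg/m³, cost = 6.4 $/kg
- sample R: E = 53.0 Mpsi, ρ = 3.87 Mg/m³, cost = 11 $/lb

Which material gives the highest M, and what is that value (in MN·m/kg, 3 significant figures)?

sample R, M = 94.4 MN·m/kg

Screen on constraints: cost ≤ 26 $/kg. Survivors: sample S, sample F, sample U, sample R.
Normalizing units and computing the index:
  sample S: E = 2.715 GPa, ρ = 1110 kg/m³
  sample F: E = 102.9 GPa, ρ = 7032 kg/m³
  sample U: E = 64.69 GPa, ρ = 2260 kg/m³
  sample R: E = 365.4 GPa, ρ = 3870 kg/m³
  sample R: M = 94.4 MN·m/kg
  sample U: M = 28.6 MN·m/kg
  sample F: M = 14.6 MN·m/kg
  sample S: M = 2.45 MN·m/kg
The maximum is for sample R.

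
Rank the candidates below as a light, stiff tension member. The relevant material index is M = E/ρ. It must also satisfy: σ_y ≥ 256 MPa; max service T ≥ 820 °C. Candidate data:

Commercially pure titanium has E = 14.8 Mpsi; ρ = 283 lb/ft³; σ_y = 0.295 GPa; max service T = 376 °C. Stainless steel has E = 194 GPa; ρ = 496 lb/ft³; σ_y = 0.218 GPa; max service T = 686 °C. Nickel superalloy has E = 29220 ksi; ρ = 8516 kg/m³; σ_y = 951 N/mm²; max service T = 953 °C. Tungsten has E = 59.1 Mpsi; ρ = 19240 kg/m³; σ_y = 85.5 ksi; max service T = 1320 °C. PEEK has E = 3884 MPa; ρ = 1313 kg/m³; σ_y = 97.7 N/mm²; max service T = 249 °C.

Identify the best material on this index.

nickel superalloy

Screen on constraints: σ_y ≥ 256 MPa; max service T ≥ 820 °C. Survivors: nickel superalloy, tungsten.
Putting every candidate on a common basis:
  nickel superalloy: E = 201.5 GPa, ρ = 8516 kg/m³
  tungsten: E = 407.5 GPa, ρ = 19240 kg/m³
  nickel superalloy: M = 23.7 MN·m/kg
  tungsten: M = 21.2 MN·m/kg
Nickel superalloy ranks first.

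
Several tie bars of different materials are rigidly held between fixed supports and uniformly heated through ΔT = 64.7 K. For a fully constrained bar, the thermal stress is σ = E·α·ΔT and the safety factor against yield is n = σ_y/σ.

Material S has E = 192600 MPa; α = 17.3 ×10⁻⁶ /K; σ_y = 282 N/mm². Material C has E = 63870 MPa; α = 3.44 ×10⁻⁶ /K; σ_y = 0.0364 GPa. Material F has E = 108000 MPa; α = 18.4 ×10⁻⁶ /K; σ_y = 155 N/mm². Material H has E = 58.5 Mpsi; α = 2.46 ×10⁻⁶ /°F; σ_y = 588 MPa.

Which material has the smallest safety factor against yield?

material F

Per material, after unit conversion:
  material S: E = 192.6, α = 17.3, σ_y = 282.0 → σ = 216 MPa, n = 1.31
  material C: E = 63.87, α = 3.44, σ_y = 36.40 → σ = 14.2 MPa, n = 2.56
  material F: E = 108.0, α = 18.4, σ_y = 155.0 → σ = 129 MPa, n = 1.21
  material H: E = 403.3, α = 4.43, σ_y = 588.0 → σ = 116 MPa, n = 5.09
Smallest n: material F with n = 1.21.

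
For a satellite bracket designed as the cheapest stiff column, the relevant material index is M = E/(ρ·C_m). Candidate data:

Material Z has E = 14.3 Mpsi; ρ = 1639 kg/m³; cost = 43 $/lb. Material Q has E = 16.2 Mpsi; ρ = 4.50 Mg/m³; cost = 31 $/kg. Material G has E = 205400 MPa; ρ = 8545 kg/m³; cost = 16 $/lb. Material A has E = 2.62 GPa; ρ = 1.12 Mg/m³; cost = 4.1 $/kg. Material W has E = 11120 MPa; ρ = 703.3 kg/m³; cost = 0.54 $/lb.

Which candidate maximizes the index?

material W

Normalizing units and computing the index:
  material Z: E = 98.60 GPa, ρ = 1639 kg/m³, cost = 94.80 $/kg
  material Q: E = 111.7 GPa, ρ = 4500 kg/m³, cost = 31.00 $/kg
  material G: E = 205.4 GPa, ρ = 8545 kg/m³, cost = 35.27 $/kg
  material A: E = 2.620 GPa, ρ = 1120 kg/m³, cost = 4.100 $/kg
  material W: E = 11.12 GPa, ρ = 703.3 kg/m³, cost = 1.190 $/kg
  material W: M = 13.3 MN·m per $
  material Q: M = 0.801 MN·m per $
  material G: M = 0.681 MN·m per $
  material Z: M = 0.635 MN·m per $
  material A: M = 0.571 MN·m per $
Highest index: material W.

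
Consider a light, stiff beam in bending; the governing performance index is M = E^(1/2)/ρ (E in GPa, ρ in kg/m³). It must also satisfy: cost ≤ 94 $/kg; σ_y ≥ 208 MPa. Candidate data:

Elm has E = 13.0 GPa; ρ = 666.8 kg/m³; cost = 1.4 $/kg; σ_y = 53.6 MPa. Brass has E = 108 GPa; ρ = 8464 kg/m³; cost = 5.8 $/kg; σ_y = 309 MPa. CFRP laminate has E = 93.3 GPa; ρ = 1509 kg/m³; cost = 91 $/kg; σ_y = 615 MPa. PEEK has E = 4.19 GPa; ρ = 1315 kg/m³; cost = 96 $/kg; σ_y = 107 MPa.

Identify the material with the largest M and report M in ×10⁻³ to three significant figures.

Screen on constraints: cost ≤ 94 $/kg; σ_y ≥ 208 MPa. Survivors: brass, CFRP laminate.
Computing M directly (units already consistent):
  CFRP laminate: M = 6.40×10⁻³
  brass: M = 1.23×10⁻³
CFRP laminate has the largest M.

CFRP laminate, M = 6.40×10⁻³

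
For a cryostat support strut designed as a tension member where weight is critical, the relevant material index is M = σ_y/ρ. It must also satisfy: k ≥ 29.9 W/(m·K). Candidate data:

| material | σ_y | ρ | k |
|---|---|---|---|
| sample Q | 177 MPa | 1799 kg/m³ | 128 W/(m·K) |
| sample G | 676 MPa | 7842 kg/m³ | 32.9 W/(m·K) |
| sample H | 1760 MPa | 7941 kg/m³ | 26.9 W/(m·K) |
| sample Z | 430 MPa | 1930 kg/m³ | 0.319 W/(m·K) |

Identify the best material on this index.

Screen on constraints: k ≥ 29.9 W/(m·K). Survivors: sample Q, sample G.
Per-candidate index values:
  sample Q: M = 98.4 kN·m/kg
  sample G: M = 86.2 kN·m/kg
The maximum is for sample Q.

sample Q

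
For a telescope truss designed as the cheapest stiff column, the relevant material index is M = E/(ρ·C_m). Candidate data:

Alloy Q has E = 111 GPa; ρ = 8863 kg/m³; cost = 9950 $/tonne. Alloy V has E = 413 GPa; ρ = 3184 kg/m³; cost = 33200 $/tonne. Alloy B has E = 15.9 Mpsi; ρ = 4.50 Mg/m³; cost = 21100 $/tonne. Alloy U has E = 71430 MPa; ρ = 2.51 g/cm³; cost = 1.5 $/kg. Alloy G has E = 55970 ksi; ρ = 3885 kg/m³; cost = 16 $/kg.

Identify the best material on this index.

alloy U

Normalizing units and computing the index:
  alloy Q: E = 111.0 GPa, ρ = 8863 kg/m³, cost = 9.950 $/kg
  alloy V: E = 413.0 GPa, ρ = 3184 kg/m³, cost = 33.20 $/kg
  alloy B: E = 109.6 GPa, ρ = 4500 kg/m³, cost = 21.10 $/kg
  alloy U: E = 71.43 GPa, ρ = 2510 kg/m³, cost = 1.500 $/kg
  alloy G: E = 385.9 GPa, ρ = 3885 kg/m³, cost = 16.00 $/kg
  alloy U: M = 19.0 MN·m per $
  alloy G: M = 6.21 MN·m per $
  alloy V: M = 3.91 MN·m per $
  alloy Q: M = 1.26 MN·m per $
  alloy B: M = 1.15 MN·m per $
The maximum is for alloy U.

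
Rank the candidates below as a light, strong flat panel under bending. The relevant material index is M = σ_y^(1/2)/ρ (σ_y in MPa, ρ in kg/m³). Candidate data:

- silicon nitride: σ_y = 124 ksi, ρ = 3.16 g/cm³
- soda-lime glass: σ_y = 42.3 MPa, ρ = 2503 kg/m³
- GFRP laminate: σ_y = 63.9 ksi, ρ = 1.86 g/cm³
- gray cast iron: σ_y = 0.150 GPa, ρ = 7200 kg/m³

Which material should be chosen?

In SI units:
  silicon nitride: σ_y = 855.0 MPa, ρ = 3160 kg/m³
  soda-lime glass: σ_y = 42.30 MPa, ρ = 2503 kg/m³
  GFRP laminate: σ_y = 440.6 MPa, ρ = 1860 kg/m³
  gray cast iron: σ_y = 150.0 MPa, ρ = 7200 kg/m³
  GFRP laminate: M = 11.3×10⁻³
  silicon nitride: M = 9.25×10⁻³
  soda-lime glass: M = 2.60×10⁻³
  gray cast iron: M = 1.70×10⁻³
GFRP laminate has the largest M.

GFRP laminate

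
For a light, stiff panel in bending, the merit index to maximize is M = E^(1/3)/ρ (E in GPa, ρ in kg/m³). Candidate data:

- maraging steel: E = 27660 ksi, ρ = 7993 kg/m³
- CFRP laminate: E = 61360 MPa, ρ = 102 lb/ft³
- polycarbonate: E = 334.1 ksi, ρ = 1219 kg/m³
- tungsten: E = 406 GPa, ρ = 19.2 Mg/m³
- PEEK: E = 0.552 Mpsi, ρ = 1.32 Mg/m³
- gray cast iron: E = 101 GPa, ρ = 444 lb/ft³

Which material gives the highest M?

CFRP laminate

Putting every candidate on a common basis:
  maraging steel: E = 190.7 GPa, ρ = 7993 kg/m³
  CFRP laminate: E = 61.36 GPa, ρ = 1634 kg/m³
  polycarbonate: E = 2.304 GPa, ρ = 1219 kg/m³
  tungsten: E = 406.0 GPa, ρ = 19200 kg/m³
  PEEK: E = 3.806 GPa, ρ = 1320 kg/m³
  gray cast iron: E = 101.0 GPa, ρ = 7112 kg/m³
  CFRP laminate: M = 2.41×10⁻³
  PEEK: M = 1.18×10⁻³
  polycarbonate: M = 1.08×10⁻³
  maraging steel: M = 0.720×10⁻³
  gray cast iron: M = 0.655×10⁻³
  tungsten: M = 0.386×10⁻³
The maximum is for CFRP laminate.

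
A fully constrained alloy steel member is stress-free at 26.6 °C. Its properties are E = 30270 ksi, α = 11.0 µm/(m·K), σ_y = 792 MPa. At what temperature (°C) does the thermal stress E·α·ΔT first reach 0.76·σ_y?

289 °C

E = 30270 ksi = 208.7 GPa.
E·α·ΔT = 601.9 MPa ⇒ ΔT = 601.9 / (208.7×10³ × 11.0×10⁻⁶) = 262.2 K.
T = 26.6 + 262.2 = 288.8 °C.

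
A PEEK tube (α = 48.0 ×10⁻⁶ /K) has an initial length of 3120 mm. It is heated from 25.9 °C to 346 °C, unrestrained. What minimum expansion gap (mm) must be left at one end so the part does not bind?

47.9 mm

ΔT = 346 − 25.9 = 320.1 K.
ΔL = α·L₀·ΔT = 48.0×10⁻⁶ × 3120 mm × 320.1 K = 47.9 mm.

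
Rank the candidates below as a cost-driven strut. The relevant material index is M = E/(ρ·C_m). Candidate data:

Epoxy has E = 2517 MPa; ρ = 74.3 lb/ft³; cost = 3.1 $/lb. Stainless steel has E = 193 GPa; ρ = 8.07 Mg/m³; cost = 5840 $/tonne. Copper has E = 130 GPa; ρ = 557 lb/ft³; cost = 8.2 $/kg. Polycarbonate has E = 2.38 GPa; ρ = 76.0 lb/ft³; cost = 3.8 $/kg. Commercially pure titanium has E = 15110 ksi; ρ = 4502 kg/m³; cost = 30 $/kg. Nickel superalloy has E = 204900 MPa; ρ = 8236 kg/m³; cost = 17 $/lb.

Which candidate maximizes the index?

stainless steel

In SI units:
  epoxy: E = 2.517 GPa, ρ = 1190 kg/m³, cost = 6.834 $/kg
  stainless steel: E = 193.0 GPa, ρ = 8070 kg/m³, cost = 5.840 $/kg
  copper: E = 130.0 GPa, ρ = 8922 kg/m³, cost = 8.200 $/kg
  polycarbonate: E = 2.380 GPa, ρ = 1217 kg/m³, cost = 3.800 $/kg
  commercially pure titanium: E = 104.2 GPa, ρ = 4502 kg/m³, cost = 30.00 $/kg
  nickel superalloy: E = 204.9 GPa, ρ = 8236 kg/m³, cost = 37.48 $/kg
  stainless steel: M = 4.10 MN·m per $
  copper: M = 1.78 MN·m per $
  commercially pure titanium: M = 0.771 MN·m per $
  nickel superalloy: M = 0.664 MN·m per $
  polycarbonate: M = 0.514 MN·m per $
  epoxy: M = 0.309 MN·m per $
Stainless steel has the largest M.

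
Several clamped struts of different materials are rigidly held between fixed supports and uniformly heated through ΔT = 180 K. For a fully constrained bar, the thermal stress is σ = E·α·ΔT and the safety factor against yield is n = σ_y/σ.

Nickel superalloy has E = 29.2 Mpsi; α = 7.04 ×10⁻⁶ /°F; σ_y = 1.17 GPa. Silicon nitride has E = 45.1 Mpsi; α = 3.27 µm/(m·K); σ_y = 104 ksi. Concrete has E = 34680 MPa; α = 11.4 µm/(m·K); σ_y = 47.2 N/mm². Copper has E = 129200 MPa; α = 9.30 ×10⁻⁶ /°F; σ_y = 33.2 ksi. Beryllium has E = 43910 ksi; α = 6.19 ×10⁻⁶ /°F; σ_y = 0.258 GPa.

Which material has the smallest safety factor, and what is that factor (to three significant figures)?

beryllium, n = 0.425

Per material, after unit conversion:
  nickel superalloy: E = 201.3, α = 12.7, σ_y = 1170 → σ = 459 MPa, n = 2.55
  silicon nitride: E = 311.0, α = 3.27, σ_y = 717.1 → σ = 183 MPa, n = 3.92
  concrete: E = 34.68, α = 11.4, σ_y = 47.20 → σ = 71.2 MPa, n = 0.663
  copper: E = 129.2, α = 16.7, σ_y = 228.9 → σ = 389 MPa, n = 0.588
  beryllium: E = 302.7, α = 11.1, σ_y = 258.0 → σ = 607 MPa, n = 0.425
Beryllium has the lowest safety factor, n = 0.425.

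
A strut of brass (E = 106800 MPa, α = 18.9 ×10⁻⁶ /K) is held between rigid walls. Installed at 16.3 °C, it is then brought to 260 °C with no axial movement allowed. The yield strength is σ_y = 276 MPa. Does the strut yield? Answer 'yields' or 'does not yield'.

yields

E = 106800 MPa = 106.8 GPa.
ΔT = 243.7 K. Constrained thermal stress σ = E·α·ΔT = 106.8×10³ MPa × 18.9×10⁻⁶ × 243.7 = 492 MPa (compressive).
Compare to σ_y = 276 MPa: σ ≥ σ_y, so it yields.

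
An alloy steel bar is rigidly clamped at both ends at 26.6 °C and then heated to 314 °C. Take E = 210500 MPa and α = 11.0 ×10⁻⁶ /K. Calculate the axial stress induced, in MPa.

E = 210500 MPa = 210.5 GPa.
ΔT = 287.4 K. Constrained thermal stress σ = E·α·ΔT = 210.5×10³ MPa × 11.0×10⁻⁶ × 287.4 = 665 MPa (compressive).

665 MPa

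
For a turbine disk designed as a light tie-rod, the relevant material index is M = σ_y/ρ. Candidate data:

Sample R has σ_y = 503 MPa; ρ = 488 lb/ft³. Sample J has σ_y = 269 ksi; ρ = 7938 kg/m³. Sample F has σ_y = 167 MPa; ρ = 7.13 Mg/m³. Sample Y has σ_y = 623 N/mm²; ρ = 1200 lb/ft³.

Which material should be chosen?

sample J

Normalizing units and computing the index:
  sample R: σ_y = 503.0 MPa, ρ = 7817 kg/m³
  sample J: σ_y = 1855 MPa, ρ = 7938 kg/m³
  sample F: σ_y = 167.0 MPa, ρ = 7130 kg/m³
  sample Y: σ_y = 623.0 MPa, ρ = 19220 kg/m³
  sample J: M = 234 kN·m/kg
  sample R: M = 64.3 kN·m/kg
  sample Y: M = 32.4 kN·m/kg
  sample F: M = 23.4 kN·m/kg
The maximum is for sample J.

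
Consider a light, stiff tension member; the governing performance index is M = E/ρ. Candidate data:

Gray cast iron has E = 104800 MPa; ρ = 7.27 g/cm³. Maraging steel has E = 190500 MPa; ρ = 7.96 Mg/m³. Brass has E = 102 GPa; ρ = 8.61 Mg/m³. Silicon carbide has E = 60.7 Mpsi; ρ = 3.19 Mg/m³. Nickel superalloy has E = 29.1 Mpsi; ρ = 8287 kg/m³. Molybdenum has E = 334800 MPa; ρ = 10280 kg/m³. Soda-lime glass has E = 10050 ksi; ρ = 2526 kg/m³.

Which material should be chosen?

Convert each candidate to consistent units, then evaluate M:
  gray cast iron: E = 104.8 GPa, ρ = 7270 kg/m³
  maraging steel: E = 190.5 GPa, ρ = 7960 kg/m³
  brass: E = 102.0 GPa, ρ = 8610 kg/m³
  silicon carbide: E = 418.5 GPa, ρ = 3190 kg/m³
  nickel superalloy: E = 200.6 GPa, ρ = 8287 kg/m³
  molybdenum: E = 334.8 GPa, ρ = 10280 kg/m³
  soda-lime glass: E = 69.29 GPa, ρ = 2526 kg/m³
  silicon carbide: M = 131 MN·m/kg
  molybdenum: M = 32.6 MN·m/kg
  soda-lime glass: M = 27.4 MN·m/kg
  nickel superalloy: M = 24.2 MN·m/kg
  maraging steel: M = 23.9 MN·m/kg
  gray cast iron: M = 14.4 MN·m/kg
  brass: M = 11.8 MN·m/kg
Highest index: silicon carbide.

silicon carbide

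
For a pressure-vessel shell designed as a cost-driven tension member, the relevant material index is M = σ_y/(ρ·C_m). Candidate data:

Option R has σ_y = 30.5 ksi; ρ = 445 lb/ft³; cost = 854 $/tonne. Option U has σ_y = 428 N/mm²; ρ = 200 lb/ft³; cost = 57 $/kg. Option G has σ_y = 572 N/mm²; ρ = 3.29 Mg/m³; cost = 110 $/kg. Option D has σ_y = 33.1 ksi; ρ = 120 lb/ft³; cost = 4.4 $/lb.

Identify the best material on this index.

Putting every candidate on a common basis:
  option R: σ_y = 210.3 MPa, ρ = 7128 kg/m³, cost = 0.8540 $/kg
  option U: σ_y = 428.0 MPa, ρ = 3204 kg/m³, cost = 57.00 $/kg
  option G: σ_y = 572.0 MPa, ρ = 3290 kg/m³, cost = 110.0 $/kg
  option D: σ_y = 228.2 MPa, ρ = 1922 kg/m³, cost = 9.700 $/kg
  option R: M = 34.5 kN·m per $
  option D: M = 12.2 kN·m per $
  option U: M = 2.34 kN·m per $
  option G: M = 1.58 kN·m per $
The maximum is for option R.

option R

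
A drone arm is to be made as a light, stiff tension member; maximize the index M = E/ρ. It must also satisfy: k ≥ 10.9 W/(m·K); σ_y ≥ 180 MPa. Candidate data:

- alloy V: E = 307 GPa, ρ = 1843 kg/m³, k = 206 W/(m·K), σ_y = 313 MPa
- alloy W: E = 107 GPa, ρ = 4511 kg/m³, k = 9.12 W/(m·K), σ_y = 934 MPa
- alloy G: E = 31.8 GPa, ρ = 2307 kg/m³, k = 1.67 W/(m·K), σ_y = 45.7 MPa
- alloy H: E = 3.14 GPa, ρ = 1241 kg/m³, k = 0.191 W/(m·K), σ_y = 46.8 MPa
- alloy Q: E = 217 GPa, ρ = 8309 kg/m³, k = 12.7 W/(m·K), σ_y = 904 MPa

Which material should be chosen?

alloy V

Screen on constraints: k ≥ 10.9 W/(m·K); σ_y ≥ 180 MPa. Survivors: alloy V, alloy Q.
Computing M directly (units already consistent):
  alloy V: M = 167 MN·m/kg
  alloy Q: M = 26.1 MN·m/kg
Alloy V ranks first.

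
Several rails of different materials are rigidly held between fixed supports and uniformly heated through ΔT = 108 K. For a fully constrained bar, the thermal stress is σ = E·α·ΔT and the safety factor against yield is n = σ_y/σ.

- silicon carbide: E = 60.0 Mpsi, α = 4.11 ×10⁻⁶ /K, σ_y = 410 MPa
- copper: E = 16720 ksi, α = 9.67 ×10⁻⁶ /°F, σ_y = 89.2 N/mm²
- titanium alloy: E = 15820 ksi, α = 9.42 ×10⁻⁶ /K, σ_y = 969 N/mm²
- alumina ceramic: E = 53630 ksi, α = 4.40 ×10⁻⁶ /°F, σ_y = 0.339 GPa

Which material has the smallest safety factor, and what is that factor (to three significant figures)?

copper, n = 0.412

With everything in SI (GPa, ×10⁻⁶/K, MPa):
  silicon carbide: E = 413.7, α = 4.11, σ_y = 410.0 → σ = 184 MPa, n = 2.23
  copper: E = 115.3, α = 17.4, σ_y = 89.20 → σ = 217 MPa, n = 0.412
  titanium alloy: E = 109.1, α = 9.42, σ_y = 969.0 → σ = 111 MPa, n = 8.73
  alumina ceramic: E = 369.8, α = 7.92, σ_y = 339.0 → σ = 316 MPa, n = 1.07
Smallest n: copper with n = 0.412.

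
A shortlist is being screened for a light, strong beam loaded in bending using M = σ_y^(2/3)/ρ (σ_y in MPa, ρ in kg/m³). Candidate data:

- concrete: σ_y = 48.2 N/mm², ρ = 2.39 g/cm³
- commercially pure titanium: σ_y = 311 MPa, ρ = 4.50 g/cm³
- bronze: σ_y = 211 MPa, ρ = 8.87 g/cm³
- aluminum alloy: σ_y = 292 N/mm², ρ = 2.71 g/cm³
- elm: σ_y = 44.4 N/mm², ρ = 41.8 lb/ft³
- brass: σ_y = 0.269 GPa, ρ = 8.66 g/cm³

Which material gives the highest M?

elm

Putting every candidate on a common basis:
  concrete: σ_y = 48.20 MPa, ρ = 2390 kg/m³
  commercially pure titanium: σ_y = 311.0 MPa, ρ = 4500 kg/m³
  bronze: σ_y = 211.0 MPa, ρ = 8870 kg/m³
  aluminum alloy: σ_y = 292.0 MPa, ρ = 2710 kg/m³
  elm: σ_y = 44.40 MPa, ρ = 669.6 kg/m³
  brass: σ_y = 269.0 MPa, ρ = 8660 kg/m³
  elm: M = 18.7×10⁻³
  aluminum alloy: M = 16.2×10⁻³
  commercially pure titanium: M = 10.2×10⁻³
  concrete: M = 5.54×10⁻³
  brass: M = 4.81×10⁻³
  bronze: M = 4.00×10⁻³
Elm ranks first.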